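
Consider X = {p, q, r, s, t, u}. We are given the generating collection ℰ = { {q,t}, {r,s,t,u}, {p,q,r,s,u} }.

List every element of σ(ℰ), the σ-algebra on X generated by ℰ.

σ(ℰ) = { {}, {p}, {q}, {t}, {p,q}, {p,t}, {q,t}, {p,q,t}, {r,s,u}, {p,r,s,u}, {q,r,s,u}, {r,s,t,u}, {p,q,r,s,u}, {p,r,s,t,u}, {q,r,s,t,u}, X }

Trace:
Seed the family with ℰ together with ∅ and X: { {}, {q,t}, {r,s,t,u}, {p,q,r,s,u}, X }.
Iteration 1 (4 new):
  {t}  = ᶜ of {p,q,r,s,u}
  {p,q}  = ᶜ of {r,s,t,u}
  {p,r,s,u}  = ᶜ of {q,t}
  {q,r,s,t,u}  = {q,t} ∪ {r,s,t,u}
Iteration 2: +3 →
  {p}  = ᶜ of {q,r,s,t,u}
  {p,q,t}  = {q,t} ∪ {p,q}
  {p,r,s,t,u}  = {r,s,t,u} ∪ {p,r,s,u}
Iteration 3: +3 →
  {q}  = ᶜ of {p,r,s,t,u}
  {p,t}  = {t} ∪ {p}
  {r,s,u}  = ᶜ of {p,q,t}
Iteration 4 (1 new):
  {q,r,s,u}  = ᶜ of {p,t}
Iteration 5: closed — nothing new.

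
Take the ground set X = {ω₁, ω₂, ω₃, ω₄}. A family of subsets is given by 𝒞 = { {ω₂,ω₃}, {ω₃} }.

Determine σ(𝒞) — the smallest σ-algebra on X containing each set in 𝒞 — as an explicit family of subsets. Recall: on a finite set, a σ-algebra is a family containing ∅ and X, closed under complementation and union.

σ(𝒞) = { {}, {ω₂}, {ω₃}, {ω₁,ω₄}, {ω₂,ω₃}, {ω₁,ω₂,ω₄}, {ω₁,ω₃,ω₄}, X }

Working:
Start: 𝒞 ∪ {∅, X} = { {}, {ω₃}, {ω₂,ω₃}, X }.
Step 1 (2 new):
  {ω₁,ω₄}  = complement {ω₂,ω₃}
  {ω₁,ω₂,ω₄}  = complement {ω₃}
  (now 6)
Step 2 adds 1:
  {ω₁,ω₃,ω₄}  = {ω₃} ∪ {ω₁,ω₄}
  (now 7)
Step 3 adds 1:
  {ω₂}  = complement {ω₁,ω₃,ω₄}
  (now 8)
Step 4: stable.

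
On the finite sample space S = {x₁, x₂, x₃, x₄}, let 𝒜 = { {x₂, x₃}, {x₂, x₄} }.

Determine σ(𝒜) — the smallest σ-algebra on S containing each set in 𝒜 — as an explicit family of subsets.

Answer: σ(𝒜) = { ∅, {x₁}, {x₂}, {x₃}, {x₄}, {x₁, x₂}, {x₁, x₃}, {x₁, x₄}, {x₂, x₃}, {x₂, x₄}, {x₃, x₄}, {x₁, x₂, x₃}, {x₁, x₂, x₄}, {x₁, x₃, x₄}, {x₂, x₃, x₄}, S }

Working:
Initial family (4 sets): { ∅, {x₂, x₃}, {x₂, x₄}, S }.
Iteration 1 adds 3:
  {x₁, x₃}  = S∖{x₂, x₄}
  {x₁, x₄}  = S∖{x₂, x₃}
  {x₂, x₃, x₄}  = {x₂, x₄} ∪ {x₂, x₃}
  — 7 sets.
Iteration 2 (4 new):
  {x₁}  = S∖{x₂, x₃, x₄}
  {x₁, x₂, x₃}  = {x₂, x₃} ∪ {x₁, x₃}
  {x₁, x₂, x₄}  = {x₁, x₄} ∪ {x₂, x₄}
  {x₁, x₃, x₄}  = {x₁, x₄} ∪ {x₁, x₃}
  — 11 sets.
Iteration 3: 3 new —
  {x₂}  = S∖{x₁, x₃, x₄}
  {x₃}  = S∖{x₁, x₂, x₄}
  {x₄}  = S∖{x₁, x₂, x₃}
  — 14 sets.
Iteration 4 adds 2:
  {x₁, x₂}  = {x₂} ∪ {x₁}
  {x₃, x₄}  = {x₃} ∪ {x₄}
  — 16 sets.
Iteration 5: closed — nothing new.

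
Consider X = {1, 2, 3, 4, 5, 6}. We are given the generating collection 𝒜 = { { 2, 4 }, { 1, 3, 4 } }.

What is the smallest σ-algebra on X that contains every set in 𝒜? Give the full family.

Start: 𝒜 ∪ {∅, X} = { {  }, { 2, 4 }, { 1, 3, 4 }, X }.
Iteration 1: 3 new —
  { 2, 5, 6 }  = { 1, 3, 4 }ᶜ
  { 1, 2, 3, 4 }  = { 1, 3, 4 } ∪ { 2, 4 }
  { 1, 3, 5, 6 }  = { 2, 4 }ᶜ
  [7 total]
Iteration 2 adds 4:
  { 5, 6 }  = { 1, 2, 3, 4 }ᶜ
  { 2, 4, 5, 6 }  = { 2, 5, 6 } ∪ { 2, 4 }
  { 1, 2, 3, 5, 6 }  = { 1, 3, 5, 6 } ∪ { 2, 5, 6 }
  { 1, 3, 4, 5, 6 }  = { 1, 3, 5, 6 } ∪ { 1, 3, 4 }
  [11 total]
Iteration 3 (3 new):
  { 2 }  = { 1, 3, 4, 5, 6 }ᶜ
  { 4 }  = { 1, 2, 3, 5, 6 }ᶜ
  { 1, 3 }  = { 2, 4, 5, 6 }ᶜ
  [14 total]
Iteration 4. New:
  { 1, 2, 3 }  = { 1, 3 } ∪ { 2 }
  { 4, 5, 6 }  = { 5, 6 } ∪ { 4 }
  [16 total]
Iteration 5: closed — nothing new.

Hence σ(𝒜) has 16 members: { {  }, { 2 }, { 4 }, { 1, 3 }, { 2, 4 }, { 5, 6 }, { 1, 2, 3 }, { 1, 3, 4 }, { 2, 5, 6 }, { 4, 5, 6 }, { 1, 2, 3, 4 }, { 1, 3, 5, 6 }, { 2, 4, 5, 6 }, { 1, 2, 3, 5, 6 }, { 1, 3, 4, 5, 6 }, X }.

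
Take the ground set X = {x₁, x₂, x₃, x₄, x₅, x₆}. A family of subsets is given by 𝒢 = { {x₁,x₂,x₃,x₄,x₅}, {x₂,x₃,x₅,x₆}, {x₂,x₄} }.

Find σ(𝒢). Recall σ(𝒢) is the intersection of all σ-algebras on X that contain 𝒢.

Take S₀ = 𝒢 ∪ {∅, X} = { {}, {x₂,x₄}, {x₂,x₃,x₅,x₆}, {x₁,x₂,x₃,x₄,x₅}, X }.
Pass 1 (4 new):
  {x₆}  = X∖{x₁,x₂,x₃,x₄,x₅}
  {x₁,x₄}  = X∖{x₂,x₃,x₅,x₆}
  {x₁,x₃,x₅,x₆}  = X∖{x₂,x₄}
  {x₂,x₃,x₄,x₅,x₆}  = {x₂,x₄} ∪ {x₂,x₃,x₅,x₆}
  [9 total]
Pass 2: +6 →
  {x₁}  = X∖{x₂,x₃,x₄,x₅,x₆}
  {x₁,x₂,x₄}  = {x₁,x₄} ∪ {x₂,x₄}
  {x₁,x₄,x₆}  = {x₆} ∪ {x₁,x₄}
  {x₂,x₄,x₆}  = {x₆} ∪ {x₂,x₄}
  {x₁,x₂,x₃,x₅,x₆}  = {x₁,x₃,x₅,x₆} ∪ {x₂,x₃,x₅,x₆}
  {x₁,x₃,x₄,x₅,x₆}  = {x₁,x₃,x₅,x₆} ∪ {x₁,x₄}
  [15 total]
Pass 3. New:
  {x₂}  = X∖{x₁,x₃,x₄,x₅,x₆}
  {x₄}  = X∖{x₁,x₂,x₃,x₅,x₆}
  {x₁,x₆}  = {x₆} ∪ {x₁}
  {x₁,x₃,x₅}  = X∖{x₂,x₄,x₆}
  {x₂,x₃,x₅}  = X∖{x₁,x₄,x₆}
  {x₃,x₅,x₆}  = X∖{x₁,x₂,x₄}
  {x₁,x₂,x₄,x₆}  = {x₂,x₄,x₆} ∪ {x₁,x₄}
  [22 total]
Pass 4: 9 new —
  {x₁,x₂}  = {x₂} ∪ {x₁}
  {x₂,x₆}  = {x₂} ∪ {x₆}
  {x₃,x₅}  = X∖{x₁,x₂,x₄,x₆}
  {x₄,x₆}  = {x₆} ∪ {x₄}
  {x₁,x₂,x₆}  = {x₁,x₆} ∪ {x₂}
  {x₁,x₂,x₃,x₅}  = {x₁,x₃,x₅} ∪ {x₂}
  {x₁,x₃,x₄,x₅}  = {x₁,x₃,x₅} ∪ {x₁,x₄}
  {x₂,x₃,x₄,x₅}  = X∖{x₁,x₆}
  {x₃,x₄,x₅,x₆}  = {x₃,x₅,x₆} ∪ {x₄}
  [31 total]
Pass 5 adds 1:
  {x₃,x₄,x₅}  = X∖{x₁,x₂,x₆}
  [32 total]
Pass 6: stable.

|σ(𝒢)| = 32.  σ(𝒢) = { {}, {x₁}, {x₂}, {x₄}, {x₆}, {x₁,x₂}, {x₁,x₄}, {x₁,x₆}, {x₂,x₄}, {x₂,x₆}, {x₃,x₅}, {x₄,x₆}, {x₁,x₂,x₄}, {x₁,x₂,x₆}, {x₁,x₃,x₅}, {x₁,x₄,x₆}, {x₂,x₃,x₅}, {x₂,x₄,x₆}, {x₃,x₄,x₅}, {x₃,x₅,x₆}, {x₁,x₂,x₃,x₅}, {x₁,x₂,x₄,x₆}, {x₁,x₃,x₄,x₅}, {x₁,x₃,x₅,x₆}, {x₂,x₃,x₄,x₅}, {x₂,x₃,x₅,x₆}, {x₃,x₄,x₅,x₆}, {x₁,x₂,x₃,x₄,x₅}, {x₁,x₂,x₃,x₅,x₆}, {x₁,x₃,x₄,x₅,x₆}, {x₂,x₃,x₄,x₅,x₆}, X }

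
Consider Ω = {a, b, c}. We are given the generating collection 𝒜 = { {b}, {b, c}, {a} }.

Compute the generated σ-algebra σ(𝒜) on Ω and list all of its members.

Answer: σ(𝒜) = { {}, {a}, {b}, {c}, {a, b}, {a, c}, {b, c}, Ω }

Derivation:
Initial family (5 sets): { {}, {a}, {b}, {b, c}, Ω }.
Round 1. New:
  {a, b}  = {b} ∪ {a}
  {a, c}  = {b}ᶜ
  — 7 sets.
Round 2. New:
  {c}  = {a, b}ᶜ
  — 8 sets.
Round 3: no new sets; the family is a σ-algebra.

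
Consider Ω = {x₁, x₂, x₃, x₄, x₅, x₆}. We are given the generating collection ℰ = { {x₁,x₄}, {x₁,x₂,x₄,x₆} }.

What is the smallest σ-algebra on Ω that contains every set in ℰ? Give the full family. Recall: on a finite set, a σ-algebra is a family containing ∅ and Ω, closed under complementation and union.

σ(ℰ) (8 sets): { {}, {x₁,x₄}, {x₂,x₆}, {x₃,x₅}, {x₁,x₂,x₄,x₆}, {x₁,x₃,x₄,x₅}, {x₂,x₃,x₅,x₆}, Ω }

Working:
Begin from { {}, {x₁,x₄}, {x₁,x₂,x₄,x₆}, Ω } (that is, ℰ plus ∅ and Ω).
Pass 1. New:
  {x₃,x₅}  = {x₁,x₂,x₄,x₆}ᶜ
  {x₂,x₃,x₅,x₆}  = {x₁,x₄}ᶜ
  (now 6)
Pass 2 adds 1:
  {x₁,x₃,x₄,x₅}  = {x₁,x₄} ∪ {x₃,x₅}
  (now 7)
Pass 3: +1 →
  {x₂,x₆}  = {x₁,x₃,x₄,x₅}ᶜ
  (now 8)
Pass 4: already closed under ᶜ and ∪.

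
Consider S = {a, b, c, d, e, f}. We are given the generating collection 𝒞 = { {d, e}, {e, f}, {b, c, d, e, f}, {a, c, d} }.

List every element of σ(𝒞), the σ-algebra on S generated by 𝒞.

|σ(𝒞)| = 64.  σ(𝒞) = { ∅, {a}, {b}, {c}, {d}, {e}, {f}, {a, b}, {a, c}, {a, d}, {a, e}, {a, f}, {b, c}, {b, d}, {b, e}, {b, f}, {c, d}, {c, e}, {c, f}, {d, e}, {d, f}, {e, f}, {a, b, c}, {a, b, d}, {a, b, e}, {a, b, f}, {a, c, d}, {a, c, e}, {a, c, f}, {a, d, e}, {a, d, f}, {a, e, f}, {b, c, d}, {b, c, e}, {b, c, f}, {b, d, e}, {b, d, f}, {b, e, f}, {c, d, e}, {c, d, f}, {c, e, f}, {d, e, f}, {a, b, c, d}, {a, b, c, e}, {a, b, c, f}, {a, b, d, e}, {a, b, d, f}, {a, b, e, f}, {a, c, d, e}, {a, c, d, f}, {a, c, e, f}, {a, d, e, f}, {b, c, d, e}, {b, c, d, f}, {b, c, e, f}, {b, d, e, f}, {c, d, e, f}, {a, b, c, d, e}, {a, b, c, d, f}, {a, b, c, e, f}, {a, b, d, e, f}, {a, c, d, e, f}, {b, c, d, e, f}, S }

Derivation:
Initial family (6 sets): { ∅, {d, e}, {e, f}, {a, c, d}, {b, c, d, e, f}, S }.
Iteration 1. New:
  {a}  = ᶜ of {b, c, d, e, f}
  {b, e, f}  = ᶜ of {a, c, d}
  {d, e, f}  = {d, e} ∪ {e, f}
  {a, b, c, d}  = ᶜ of {e, f}
  {a, b, c, f}  = ᶜ of {d, e}
  {a, c, d, e}  = {d, e} ∪ {a, c, d}
  {a, c, d, e, f}  = {a, c, d} ∪ {e, f}
  (now 13)
Iteration 2: 11 new —
  {b}  = ᶜ of {a, c, d, e, f}
  {b, f}  = ᶜ of {a, c, d, e}
  {a, b, c}  = ᶜ of {d, e, f}
  {a, d, e}  = {d, e} ∪ {a}
  {a, e, f}  = {e, f} ∪ {a}
  {a, b, e, f}  = {b, e, f} ∪ {a}
  {a, d, e, f}  = {d, e, f} ∪ {a}
  {b, d, e, f}  = {b, e, f} ∪ {d, e}
  {a, b, c, d, e}  = {d, e} ∪ {a, b, c, d}
  {a, b, c, d, f}  = {a, b, c, f} ∪ {a, c, d}
  {a, b, c, e, f}  = {e, f} ∪ {a, b, c, f}
  (now 24)
Iteration 3: 13 new —
  {d}  = ᶜ of {a, b, c, e, f}
  {e}  = ᶜ of {a, b, c, d, f}
  {f}  = ᶜ of {a, b, c, d, e}
  {a, b}  = {b} ∪ {a}
  {a, c}  = ᶜ of {b, d, e, f}
  {b, c}  = ᶜ of {a, d, e, f}
  {c, d}  = ᶜ of {a, b, e, f}
  {a, b, f}  = {b, f} ∪ {a}
  {b, c, d}  = ᶜ of {a, e, f}
  {b, c, f}  = ᶜ of {a, d, e}
  {b, d, e}  = {b} ∪ {d, e}
  {a, b, d, e}  = {b} ∪ {a, d, e}
  {a, b, d, e, f}  = {a, d, e, f} ∪ {b}
  (now 37)
Iteration 4 adds 24:
  {c}  = ᶜ of {a, b, d, e, f}
  {a, d}  = {a} ∪ {d}
  {a, e}  = {a} ∪ {e}
  {a, f}  = {a} ∪ {f}
  {b, d}  = {b} ∪ {d}
  {b, e}  = {b} ∪ {e}
  {c, f}  = ᶜ of {a, b, d, e}
  {d, f}  = {f} ∪ {d}
  {a, b, d}  = {a, b} ∪ {d}
  {a, b, e}  = {a, b} ∪ {e}
  {a, c, e}  = {e} ∪ {a, c}
  {a, c, f}  = ᶜ of {b, d, e}
  {b, c, e}  = {e} ∪ {b, c}
  {b, d, f}  = {b, f} ∪ {d}
  {c, d, e}  = ᶜ of {a, b, f}
  {c, d, f}  = {c, d} ∪ {f}
  {a, b, c, e}  = {a, b, c} ∪ {e}
  {a, b, d, f}  = {d} ∪ {a, b, f}
  {a, c, d, f}  = {f} ∪ {a, c, d}
  {a, c, e, f}  = {e, f} ∪ {a, c}
  {b, c, d, e}  = {c, d} ∪ {b, d, e}
  {b, c, d, f}  = {c, d} ∪ {b, c, f}
  {b, c, e, f}  = {e, f} ∪ {b, c, f}
  {c, d, e, f}  = ᶜ of {a, b}
  (now 61)
Iteration 5: +3 →
  {c, e}  = ᶜ of {a, b, d, f}
  {a, d, f}  = ᶜ of {b, c, e}
  {c, e, f}  = ᶜ of {a, b, d}
  (now 64)
Iteration 6: no new sets; the family is a σ-algebra.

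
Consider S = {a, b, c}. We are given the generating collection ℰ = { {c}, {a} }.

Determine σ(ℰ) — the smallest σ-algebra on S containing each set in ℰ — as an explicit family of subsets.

|σ(ℰ)| = 8.  σ(ℰ) = { {}, {a}, {b}, {c}, {a,b}, {a,c}, {b,c}, S }

Working:
Start: ℰ ∪ {∅, S} = { {}, {a}, {c}, S }.
Iteration 1 (3 new):
  {a,b}  = S∖{c}
  {a,c}  = {c} ∪ {a}
  {b,c}  = S∖{a}
  — 7 sets.
Iteration 2 (1 new):
  {b}  = S∖{a,c}
  — 8 sets.
Iteration 3: closed — nothing new.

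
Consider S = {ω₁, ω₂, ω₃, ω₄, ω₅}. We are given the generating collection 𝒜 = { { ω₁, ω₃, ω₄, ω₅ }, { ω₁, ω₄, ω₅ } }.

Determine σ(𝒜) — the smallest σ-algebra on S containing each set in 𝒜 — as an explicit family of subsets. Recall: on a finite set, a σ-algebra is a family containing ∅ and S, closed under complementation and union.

Take S₀ = 𝒜 ∪ {∅, S} = { {}, { ω₁, ω₄, ω₅ }, { ω₁, ω₃, ω₄, ω₅ }, S }.
Step 1: 2 new —
  { ω₂ }  = { ω₁, ω₃, ω₄, ω₅ }ᶜ
  { ω₂, ω₃ }  = { ω₁, ω₄, ω₅ }ᶜ
  — 6 sets.
Step 2. New:
  { ω₁, ω₂, ω₄, ω₅ }  = { ω₁, ω₄, ω₅ } ∪ { ω₂ }
  — 7 sets.
Step 3: +1 →
  { ω₃ }  = { ω₁, ω₂, ω₄, ω₅ }ᶜ
  — 8 sets.
Step 4: no new sets; the family is a σ-algebra.

|σ(𝒜)| = 8.  σ(𝒜) = { {}, { ω₂ }, { ω₃ }, { ω₂, ω₃ }, { ω₁, ω₄, ω₅ }, { ω₁, ω₂, ω₄, ω₅ }, { ω₁, ω₃, ω₄, ω₅ }, S }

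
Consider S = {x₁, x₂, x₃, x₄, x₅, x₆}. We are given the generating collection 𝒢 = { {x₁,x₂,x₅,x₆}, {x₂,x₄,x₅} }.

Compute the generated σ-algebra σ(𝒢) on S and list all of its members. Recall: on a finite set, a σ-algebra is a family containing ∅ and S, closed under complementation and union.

Begin from { ∅, {x₂,x₄,x₅}, {x₁,x₂,x₅,x₆}, S } (that is, 𝒢 plus ∅ and S).
Iteration 1 adds 3:
  {x₃,x₄}  = {x₁,x₂,x₅,x₆}ᶜ
  {x₁,x₃,x₆}  = {x₂,x₄,x₅}ᶜ
  {x₁,x₂,x₄,x₅,x₆}  = {x₂,x₄,x₅} ∪ {x₁,x₂,x₅,x₆}
Iteration 2: +4 →
  {x₃}  = {x₁,x₂,x₄,x₅,x₆}ᶜ
  {x₁,x₃,x₄,x₆}  = {x₃,x₄} ∪ {x₁,x₃,x₆}
  {x₂,x₃,x₄,x₅}  = {x₃,x₄} ∪ {x₂,x₄,x₅}
  {x₁,x₂,x₃,x₅,x₆}  = {x₁,x₃,x₆} ∪ {x₁,x₂,x₅,x₆}
Iteration 3: +3 →
  {x₄}  = {x₁,x₂,x₃,x₅,x₆}ᶜ
  {x₁,x₆}  = {x₂,x₃,x₄,x₅}ᶜ
  {x₂,x₅}  = {x₁,x₃,x₄,x₆}ᶜ
Iteration 4. New:
  {x₁,x₄,x₆}  = {x₁,x₆} ∪ {x₄}
  {x₂,x₃,x₅}  = {x₃} ∪ {x₂,x₅}
Iteration 5 adds nothing — fixpoint reached.

|σ(𝒢)| = 16.  σ(𝒢) = { ∅, {x₃}, {x₄}, {x₁,x₆}, {x₂,x₅}, {x₃,x₄}, {x₁,x₃,x₆}, {x₁,x₄,x₆}, {x₂,x₃,x₅}, {x₂,x₄,x₅}, {x₁,x₂,x₅,x₆}, {x₁,x₃,x₄,x₆}, {x₂,x₃,x₄,x₅}, {x₁,x₂,x₃,x₅,x₆}, {x₁,x₂,x₄,x₅,x₆}, S }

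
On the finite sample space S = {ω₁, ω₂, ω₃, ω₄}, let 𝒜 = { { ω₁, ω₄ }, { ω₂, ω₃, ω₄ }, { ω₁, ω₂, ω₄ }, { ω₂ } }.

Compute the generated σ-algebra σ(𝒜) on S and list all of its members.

σ(𝒜) (16 sets): { {}, { ω₁ }, { ω₂ }, { ω₃ }, { ω₄ }, { ω₁, ω₂ }, { ω₁, ω₃ }, { ω₁, ω₄ }, { ω₂, ω₃ }, { ω₂, ω₄ }, { ω₃, ω₄ }, { ω₁, ω₂, ω₃ }, { ω₁, ω₂, ω₄ }, { ω₁, ω₃, ω₄ }, { ω₂, ω₃, ω₄ }, S }

Check:
Seed the family with 𝒜 together with ∅ and S: { {}, { ω₂ }, { ω₁, ω₄ }, { ω₁, ω₂, ω₄ }, { ω₂, ω₃, ω₄ }, S }.
Iteration 1 adds 4:
  { ω₁ }  = complement { ω₂, ω₃, ω₄ }
  { ω₃ }  = complement { ω₁, ω₂, ω₄ }
  { ω₂, ω₃ }  = complement { ω₁, ω₄ }
  { ω₁, ω₃, ω₄ }  = complement { ω₂ }
  |family| = 10
Iteration 2: +3 →
  { ω₁, ω₂ }  = { ω₂ } ∪ { ω₁ }
  { ω₁, ω₃ }  = { ω₃ } ∪ { ω₁ }
  { ω₁, ω₂, ω₃ }  = { ω₂, ω₃ } ∪ { ω₁ }
  |family| = 13
Iteration 3 adds 3:
  { ω₄ }  = complement { ω₁, ω₂, ω₃ }
  { ω₂, ω₄ }  = complement { ω₁, ω₃ }
  { ω₃, ω₄ }  = complement { ω₁, ω₂ }
  |family| = 16
Iteration 4 adds nothing — fixpoint reached.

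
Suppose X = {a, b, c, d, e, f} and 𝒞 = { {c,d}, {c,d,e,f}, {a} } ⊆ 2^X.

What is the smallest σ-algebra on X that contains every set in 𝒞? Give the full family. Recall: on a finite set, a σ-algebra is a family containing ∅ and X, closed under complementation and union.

Initial family (5 sets): { ∅, {a}, {c,d}, {c,d,e,f}, X }.
Step 1: 5 new —
  {a,b}  = X∖{c,d,e,f}
  {a,c,d}  = {c,d} ∪ {a}
  {a,b,e,f}  = X∖{c,d}
  {a,c,d,e,f}  = {c,d,e,f} ∪ {a}
  {b,c,d,e,f}  = X∖{a}
  (now 10)
Step 2. New:
  {b}  = X∖{a,c,d,e,f}
  {b,e,f}  = X∖{a,c,d}
  {a,b,c,d}  = {c,d} ∪ {a,b}
  (now 13)
Step 3 adds 2:
  {e,f}  = X∖{a,b,c,d}
  {b,c,d}  = {c,d} ∪ {b}
  (now 15)
Step 4 (1 new):
  {a,e,f}  = X∖{b,c,d}
  (now 16)
After Step 5 the family is unchanged; done.

Hence σ(𝒞) has 16 members: { ∅, {a}, {b}, {a,b}, {c,d}, {e,f}, {a,c,d}, {a,e,f}, {b,c,d}, {b,e,f}, {a,b,c,d}, {a,b,e,f}, {c,d,e,f}, {a,c,d,e,f}, {b,c,d,e,f}, X }.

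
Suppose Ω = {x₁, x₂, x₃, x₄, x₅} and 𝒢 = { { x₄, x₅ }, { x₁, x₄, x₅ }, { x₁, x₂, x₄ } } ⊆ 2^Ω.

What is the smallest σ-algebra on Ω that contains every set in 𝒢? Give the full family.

Answer: σ(𝒢) = { ∅, { x₁ }, { x₂ }, { x₃ }, { x₄ }, { x₅ }, { x₁, x₂ }, { x₁, x₃ }, { x₁, x₄ }, { x₁, x₅ }, { x₂, x₃ }, { x₂, x₄ }, { x₂, x₅ }, { x₃, x₄ }, { x₃, x₅ }, { x₄, x₅ }, { x₁, x₂, x₃ }, { x₁, x₂, x₄ }, { x₁, x₂, x₅ }, { x₁, x₃, x₄ }, { x₁, x₃, x₅ }, { x₁, x₄, x₅ }, { x₂, x₃, x₄ }, { x₂, x₃, x₅ }, { x₂, x₄, x₅ }, { x₃, x₄, x₅ }, { x₁, x₂, x₃, x₄ }, { x₁, x₂, x₃, x₅ }, { x₁, x₂, x₄, x₅ }, { x₁, x₃, x₄, x₅ }, { x₂, x₃, x₄, x₅ }, Ω }

Working:
Seed the family with 𝒢 together with ∅ and Ω: { ∅, { x₄, x₅ }, { x₁, x₂, x₄ }, { x₁, x₄, x₅ }, Ω }.
Step 1: +4 →
  { x₂, x₃ }  = Ω∖{ x₁, x₄, x₅ }
  { x₃, x₅ }  = Ω∖{ x₁, x₂, x₄ }
  { x₁, x₂, x₃ }  = Ω∖{ x₄, x₅ }
  { x₁, x₂, x₄, x₅ }  = { x₄, x₅ } ∪ { x₁, x₂, x₄ }
  — 9 sets.
Step 2 adds 7:
  { x₃ }  = Ω∖{ x₁, x₂, x₄, x₅ }
  { x₂, x₃, x₅ }  = { x₂, x₃ } ∪ { x₃, x₅ }
  { x₃, x₄, x₅ }  = { x₄, x₅ } ∪ { x₃, x₅ }
  { x₁, x₂, x₃, x₄ }  = { x₁, x₂, x₃ } ∪ { x₁, x₂, x₄ }
  { x₁, x₂, x₃, x₅ }  = { x₁, x₂, x₃ } ∪ { x₃, x₅ }
  { x₁, x₃, x₄, x₅ }  = { x₁, x₄, x₅ } ∪ { x₃, x₅ }
  { x₂, x₃, x₄, x₅ }  = { x₄, x₅ } ∪ { x₂, x₃ }
  — 16 sets.
Step 3 (6 new):
  { x₁ }  = Ω∖{ x₂, x₃, x₄, x₅ }
  { x₂ }  = Ω∖{ x₁, x₃, x₄, x₅ }
  { x₄ }  = Ω∖{ x₁, x₂, x₃, x₅ }
  { x₅ }  = Ω∖{ x₁, x₂, x₃, x₄ }
  { x₁, x₂ }  = Ω∖{ x₃, x₄, x₅ }
  { x₁, x₄ }  = Ω∖{ x₂, x₃, x₅ }
  — 22 sets.
Step 4: 10 new —
  { x₁, x₃ }  = { x₃ } ∪ { x₁ }
  { x₁, x₅ }  = { x₅ } ∪ { x₁ }
  { x₂, x₄ }  = { x₂ } ∪ { x₄ }
  { x₂, x₅ }  = { x₂ } ∪ { x₅ }
  { x₃, x₄ }  = { x₃ } ∪ { x₄ }
  { x₁, x₂, x₅ }  = { x₁, x₂ } ∪ { x₅ }
  { x₁, x₃, x₄ }  = { x₃ } ∪ { x₁, x₄ }
  { x₁, x₃, x₅ }  = { x₃, x₅ } ∪ { x₁ }
  { x₂, x₃, x₄ }  = { x₂, x₃ } ∪ { x₄ }
  { x₂, x₄, x₅ }  = { x₂ } ∪ { x₄, x₅ }
  — 32 sets.
Step 5 adds nothing — fixpoint reached.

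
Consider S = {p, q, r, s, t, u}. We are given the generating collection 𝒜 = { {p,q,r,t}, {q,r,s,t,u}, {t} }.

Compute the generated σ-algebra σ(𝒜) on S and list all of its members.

|σ(𝒜)| = 16.  σ(𝒜) = { ∅, {p}, {t}, {p,t}, {q,r}, {s,u}, {p,q,r}, {p,s,u}, {q,r,t}, {s,t,u}, {p,q,r,t}, {p,s,t,u}, {q,r,s,u}, {p,q,r,s,u}, {q,r,s,t,u}, S }

Check:
Seed the family with 𝒜 together with ∅ and S: { ∅, {t}, {p,q,r,t}, {q,r,s,t,u}, S }.
Iteration 1: 3 new —
  {p}  = {q,r,s,t,u}ᶜ
  {s,u}  = {p,q,r,t}ᶜ
  {p,q,r,s,u}  = {t}ᶜ
  (now 8)
Iteration 2: 3 new —
  {p,t}  = {t} ∪ {p}
  {p,s,u}  = {s,u} ∪ {p}
  {s,t,u}  = {s,u} ∪ {t}
  (now 11)
Iteration 3. New:
  {p,q,r}  = {s,t,u}ᶜ
  {q,r,t}  = {p,s,u}ᶜ
  {p,s,t,u}  = {p,t} ∪ {s,u}
  {q,r,s,u}  = {p,t}ᶜ
  (now 15)
Iteration 4: +1 →
  {q,r}  = {p,s,t,u}ᶜ
  (now 16)
Iteration 5 adds nothing — fixpoint reached.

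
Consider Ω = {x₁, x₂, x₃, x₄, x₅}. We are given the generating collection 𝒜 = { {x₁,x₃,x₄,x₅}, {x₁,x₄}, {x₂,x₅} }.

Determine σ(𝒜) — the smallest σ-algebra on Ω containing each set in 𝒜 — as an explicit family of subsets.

Initial family (5 sets): { ∅, {x₁,x₄}, {x₂,x₅}, {x₁,x₃,x₄,x₅}, Ω }.
Pass 1: 4 new —
  {x₂}  = ᶜ of {x₁,x₃,x₄,x₅}
  {x₁,x₃,x₄}  = ᶜ of {x₂,x₅}
  {x₂,x₃,x₅}  = ᶜ of {x₁,x₄}
  {x₁,x₂,x₄,x₅}  = {x₂,x₅} ∪ {x₁,x₄}
  [9 total]
Pass 2: +3 →
  {x₃}  = ᶜ of {x₁,x₂,x₄,x₅}
  {x₁,x₂,x₄}  = {x₂} ∪ {x₁,x₄}
  {x₁,x₂,x₃,x₄}  = {x₂} ∪ {x₁,x₃,x₄}
  [12 total]
Pass 3: +3 →
  {x₅}  = ᶜ of {x₁,x₂,x₃,x₄}
  {x₂,x₃}  = {x₃} ∪ {x₂}
  {x₃,x₅}  = ᶜ of {x₁,x₂,x₄}
  [15 total]
Pass 4. New:
  {x₁,x₄,x₅}  = ᶜ of {x₂,x₃}
  [16 total]
Pass 5: already closed under ᶜ and ∪.

Therefore σ(𝒜) = { ∅, {x₂}, {x₃}, {x₅}, {x₁,x₄}, {x₂,x₃}, {x₂,x₅}, {x₃,x₅}, {x₁,x₂,x₄}, {x₁,x₃,x₄}, {x₁,x₄,x₅}, {x₂,x₃,x₅}, {x₁,x₂,x₃,x₄}, {x₁,x₂,x₄,x₅}, {x₁,x₃,x₄,x₅}, Ω } (|σ(𝒜)| = 16).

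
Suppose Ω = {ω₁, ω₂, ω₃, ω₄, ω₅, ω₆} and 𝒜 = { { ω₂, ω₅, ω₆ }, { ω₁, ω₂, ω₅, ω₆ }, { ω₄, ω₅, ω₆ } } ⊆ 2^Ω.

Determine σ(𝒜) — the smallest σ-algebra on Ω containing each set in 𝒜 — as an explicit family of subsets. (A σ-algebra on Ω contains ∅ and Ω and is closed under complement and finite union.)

Start: 𝒜 ∪ {∅, Ω} = { {}, { ω₂, ω₅, ω₆ }, { ω₄, ω₅, ω₆ }, { ω₁, ω₂, ω₅, ω₆ }, Ω }.
Iteration 1 adds 5:
  { ω₃, ω₄ }  = Ω∖{ ω₁, ω₂, ω₅, ω₆ }
  { ω₁, ω₂, ω₃ }  = Ω∖{ ω₄, ω₅, ω₆ }
  { ω₁, ω₃, ω₄ }  = Ω∖{ ω₂, ω₅, ω₆ }
  { ω₂, ω₄, ω₅, ω₆ }  = { ω₂, ω₅, ω₆ } ∪ { ω₄, ω₅, ω₆ }
  { ω₁, ω₂, ω₄, ω₅, ω₆ }  = { ω₄, ω₅, ω₆ } ∪ { ω₁, ω₂, ω₅, ω₆ }
  — 10 sets.
Iteration 2: +7 →
  { ω₃ }  = Ω∖{ ω₁, ω₂, ω₄, ω₅, ω₆ }
  { ω₁, ω₃ }  = Ω∖{ ω₂, ω₄, ω₅, ω₆ }
  { ω₁, ω₂, ω₃, ω₄ }  = { ω₃, ω₄ } ∪ { ω₁, ω₂, ω₃ }
  { ω₃, ω₄, ω₅, ω₆ }  = { ω₃, ω₄ } ∪ { ω₄, ω₅, ω₆ }
  { ω₁, ω₂, ω₃, ω₅, ω₆ }  = { ω₁, ω₂, ω₃ } ∪ { ω₂, ω₅, ω₆ }
  { ω₁, ω₃, ω₄, ω₅, ω₆ }  = { ω₁, ω₃, ω₄ } ∪ { ω₄, ω₅, ω₆ }
  { ω₂, ω₃, ω₄, ω₅, ω₆ }  = { ω₃, ω₄ } ∪ { ω₂, ω₅, ω₆ }
  — 17 sets.
Iteration 3. New:
  { ω₁ }  = Ω∖{ ω₂, ω₃, ω₄, ω₅, ω₆ }
  { ω₂ }  = Ω∖{ ω₁, ω₃, ω₄, ω₅, ω₆ }
  { ω₄ }  = Ω∖{ ω₁, ω₂, ω₃, ω₅, ω₆ }
  { ω₁, ω₂ }  = Ω∖{ ω₃, ω₄, ω₅, ω₆ }
  { ω₅, ω₆ }  = Ω∖{ ω₁, ω₂, ω₃, ω₄ }
  { ω₂, ω₃, ω₅, ω₆ }  = { ω₃ } ∪ { ω₂, ω₅, ω₆ }
  — 23 sets.
Iteration 4 adds 9:
  { ω₁, ω₄ }  = Ω∖{ ω₂, ω₃, ω₅, ω₆ }
  { ω₂, ω₃ }  = { ω₂ } ∪ { ω₃ }
  { ω₂, ω₄ }  = { ω₂ } ∪ { ω₄ }
  { ω₁, ω₂, ω₄ }  = { ω₁, ω₂ } ∪ { ω₄ }
  { ω₁, ω₅, ω₆ }  = { ω₅, ω₆ } ∪ { ω₁ }
  { ω₂, ω₃, ω₄ }  = { ω₃, ω₄ } ∪ { ω₂ }
  { ω₃, ω₅, ω₆ }  = { ω₅, ω₆ } ∪ { ω₃ }
  { ω₁, ω₃, ω₅, ω₆ }  = { ω₅, ω₆ } ∪ { ω₁, ω₃ }
  { ω₁, ω₄, ω₅, ω₆ }  = { ω₁ } ∪ { ω₄, ω₅, ω₆ }
  — 32 sets.
After Iteration 5 the family is unchanged; done.

|σ(𝒜)| = 32.  σ(𝒜) = { {}, { ω₁ }, { ω₂ }, { ω₃ }, { ω₄ }, { ω₁, ω₂ }, { ω₁, ω₃ }, { ω₁, ω₄ }, { ω₂, ω₃ }, { ω₂, ω₄ }, { ω₃, ω₄ }, { ω₅, ω₆ }, { ω₁, ω₂, ω₃ }, { ω₁, ω₂, ω₄ }, { ω₁, ω₃, ω₄ }, { ω₁, ω₅, ω₆ }, { ω₂, ω₃, ω₄ }, { ω₂, ω₅, ω₆ }, { ω₃, ω₅, ω₆ }, { ω₄, ω₅, ω₆ }, { ω₁, ω₂, ω₃, ω₄ }, { ω₁, ω₂, ω₅, ω₆ }, { ω₁, ω₃, ω₅, ω₆ }, { ω₁, ω₄, ω₅, ω₆ }, { ω₂, ω₃, ω₅, ω₆ }, { ω₂, ω₄, ω₅, ω₆ }, { ω₃, ω₄, ω₅, ω₆ }, { ω₁, ω₂, ω₃, ω₅, ω₆ }, { ω₁, ω₂, ω₄, ω₅, ω₆ }, { ω₁, ω₃, ω₄, ω₅, ω₆ }, { ω₂, ω₃, ω₄, ω₅, ω₆ }, Ω }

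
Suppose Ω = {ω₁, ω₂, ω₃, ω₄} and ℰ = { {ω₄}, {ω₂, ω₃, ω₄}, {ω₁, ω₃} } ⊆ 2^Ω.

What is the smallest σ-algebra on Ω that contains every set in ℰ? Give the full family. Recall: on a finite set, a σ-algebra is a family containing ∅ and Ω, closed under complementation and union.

Initial family (5 sets): { ∅, {ω₄}, {ω₁, ω₃}, {ω₂, ω₃, ω₄}, Ω }.
Iteration 1 adds 4:
  {ω₁}  = Ω∖{ω₂, ω₃, ω₄}
  {ω₂, ω₄}  = Ω∖{ω₁, ω₃}
  {ω₁, ω₂, ω₃}  = Ω∖{ω₄}
  {ω₁, ω₃, ω₄}  = {ω₁, ω₃} ∪ {ω₄}
  (now 9)
Iteration 2. New:
  {ω₂}  = Ω∖{ω₁, ω₃, ω₄}
  {ω₁, ω₄}  = {ω₄} ∪ {ω₁}
  {ω₁, ω₂, ω₄}  = {ω₂, ω₄} ∪ {ω₁}
  (now 12)
Iteration 3: 3 new —
  {ω₃}  = Ω∖{ω₁, ω₂, ω₄}
  {ω₁, ω₂}  = {ω₂} ∪ {ω₁}
  {ω₂, ω₃}  = Ω∖{ω₁, ω₄}
  (now 15)
Iteration 4 adds 1:
  {ω₃, ω₄}  = Ω∖{ω₁, ω₂}
  (now 16)
Iteration 5: already closed under ᶜ and ∪.

σ(ℰ) = { ∅, {ω₁}, {ω₂}, {ω₃}, {ω₄}, {ω₁, ω₂}, {ω₁, ω₃}, {ω₁, ω₄}, {ω₂, ω₃}, {ω₂, ω₄}, {ω₃, ω₄}, {ω₁, ω₂, ω₃}, {ω₁, ω₂, ω₄}, {ω₁, ω₃, ω₄}, {ω₂, ω₃, ω₄}, Ω }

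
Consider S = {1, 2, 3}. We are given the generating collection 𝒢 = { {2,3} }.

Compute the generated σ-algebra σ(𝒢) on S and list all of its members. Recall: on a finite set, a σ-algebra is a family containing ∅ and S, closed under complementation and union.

Initial family (3 sets): { {}, {2,3}, S }.
Iteration 1 (1 new):
  {1}  = complement {2,3}
  [4 total]
Iteration 2 adds nothing — fixpoint reached.

σ(𝒢) = { {}, {1}, {2,3}, S }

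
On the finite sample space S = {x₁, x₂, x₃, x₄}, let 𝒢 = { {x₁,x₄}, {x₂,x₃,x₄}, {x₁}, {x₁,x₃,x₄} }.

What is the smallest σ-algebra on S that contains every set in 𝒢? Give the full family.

Start: 𝒢 ∪ {∅, S} = { {}, {x₁}, {x₁,x₄}, {x₁,x₃,x₄}, {x₂,x₃,x₄}, S }.
Pass 1 adds 2:
  {x₂}  = ᶜ of {x₁,x₃,x₄}
  {x₂,x₃}  = ᶜ of {x₁,x₄}
  (now 8)
Pass 2. New:
  {x₁,x₂}  = {x₂} ∪ {x₁}
  {x₁,x₂,x₃}  = {x₂,x₃} ∪ {x₁}
  {x₁,x₂,x₄}  = {x₂} ∪ {x₁,x₄}
  (now 11)
Pass 3 (3 new):
  {x₃}  = ᶜ of {x₁,x₂,x₄}
  {x₄}  = ᶜ of {x₁,x₂,x₃}
  {x₃,x₄}  = ᶜ of {x₁,x₂}
  (now 14)
Pass 4. New:
  {x₁,x₃}  = {x₃} ∪ {x₁}
  {x₂,x₄}  = {x₄} ∪ {x₂}
  (now 16)
Pass 5: stable.

|σ(𝒢)| = 16.  σ(𝒢) = { {}, {x₁}, {x₂}, {x₃}, {x₄}, {x₁,x₂}, {x₁,x₃}, {x₁,x₄}, {x₂,x₃}, {x₂,x₄}, {x₃,x₄}, {x₁,x₂,x₃}, {x₁,x₂,x₄}, {x₁,x₃,x₄}, {x₂,x₃,x₄}, S }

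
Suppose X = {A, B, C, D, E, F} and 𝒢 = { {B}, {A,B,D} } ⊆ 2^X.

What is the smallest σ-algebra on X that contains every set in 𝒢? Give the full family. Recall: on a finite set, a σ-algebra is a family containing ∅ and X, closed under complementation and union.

Seed the family with 𝒢 together with ∅ and X: { {}, {B}, {A,B,D}, X }.
Round 1: +2 →
  {C,E,F}  = {A,B,D}ᶜ
  {A,C,D,E,F}  = {B}ᶜ
  |family| = 6
Round 2: 1 new —
  {B,C,E,F}  = {C,E,F} ∪ {B}
  |family| = 7
Round 3 (1 new):
  {A,D}  = {B,C,E,F}ᶜ
  |family| = 8
Round 4: stable.

σ(𝒢) = { {}, {B}, {A,D}, {A,B,D}, {C,E,F}, {B,C,E,F}, {A,C,D,E,F}, X }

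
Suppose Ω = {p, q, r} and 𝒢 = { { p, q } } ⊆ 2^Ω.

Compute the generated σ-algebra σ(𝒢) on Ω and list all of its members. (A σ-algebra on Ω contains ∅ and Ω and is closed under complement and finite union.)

σ(𝒢) (4 sets): { ∅, { r }, { p, q }, Ω }

Derivation:
Take S₀ = 𝒢 ∪ {∅, Ω} = { ∅, { p, q }, Ω }.
Step 1 adds 1:
  { r }  = { p, q }ᶜ
Step 2: closed — nothing new.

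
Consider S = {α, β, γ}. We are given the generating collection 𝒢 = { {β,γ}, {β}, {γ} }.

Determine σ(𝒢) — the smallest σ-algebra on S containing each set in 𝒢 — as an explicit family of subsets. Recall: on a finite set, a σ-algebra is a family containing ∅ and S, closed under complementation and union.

σ(𝒢) = { ∅, {α}, {β}, {γ}, {α,β}, {α,γ}, {β,γ}, S }

Trace:
Initial family (5 sets): { ∅, {β}, {γ}, {β,γ}, S }.
Pass 1 adds 3:
  {α}  = complement {β,γ}
  {α,β}  = complement {γ}
  {α,γ}  = complement {β}
  — 8 sets.
Pass 2: already closed under ᶜ and ∪.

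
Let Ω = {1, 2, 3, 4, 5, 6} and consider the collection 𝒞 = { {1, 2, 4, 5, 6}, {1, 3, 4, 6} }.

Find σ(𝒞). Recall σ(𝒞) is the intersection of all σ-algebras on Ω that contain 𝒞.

Seed the family with 𝒞 together with ∅ and Ω: { {}, {1, 3, 4, 6}, {1, 2, 4, 5, 6}, Ω }.
Round 1 (2 new):
  {3}  = Ω∖{1, 2, 4, 5, 6}
  {2, 5}  = Ω∖{1, 3, 4, 6}
  (now 6)
Round 2 adds 1:
  {2, 3, 5}  = {3} ∪ {2, 5}
  (now 7)
Round 3 (1 new):
  {1, 4, 6}  = Ω∖{2, 3, 5}
  (now 8)
Round 4 adds nothing — fixpoint reached.

Therefore σ(𝒞) = { {}, {3}, {2, 5}, {1, 4, 6}, {2, 3, 5}, {1, 3, 4, 6}, {1, 2, 4, 5, 6}, Ω } (|σ(𝒞)| = 8).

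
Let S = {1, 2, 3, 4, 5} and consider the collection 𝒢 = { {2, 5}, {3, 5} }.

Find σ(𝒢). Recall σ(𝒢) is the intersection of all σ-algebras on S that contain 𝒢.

Begin from { {}, {2, 5}, {3, 5}, S } (that is, 𝒢 plus ∅ and S).
Iteration 1. New:
  {1, 2, 4}  = ᶜ of {3, 5}
  {1, 3, 4}  = ᶜ of {2, 5}
  {2, 3, 5}  = {3, 5} ∪ {2, 5}
  (now 7)
Iteration 2: +4 →
  {1, 4}  = ᶜ of {2, 3, 5}
  {1, 2, 3, 4}  = {1, 3, 4} ∪ {1, 2, 4}
  {1, 2, 4, 5}  = {2, 5} ∪ {1, 2, 4}
  {1, 3, 4, 5}  = {1, 3, 4} ∪ {3, 5}
  (now 11)
Iteration 3 (3 new):
  {2}  = ᶜ of {1, 3, 4, 5}
  {3}  = ᶜ of {1, 2, 4, 5}
  {5}  = ᶜ of {1, 2, 3, 4}
  (now 14)
Iteration 4: 2 new —
  {2, 3}  = {3} ∪ {2}
  {1, 4, 5}  = {1, 4} ∪ {5}
  (now 16)
Iteration 5: no new sets; the family is a σ-algebra.

|σ(𝒢)| = 16.  σ(𝒢) = { {}, {2}, {3}, {5}, {1, 4}, {2, 3}, {2, 5}, {3, 5}, {1, 2, 4}, {1, 3, 4}, {1, 4, 5}, {2, 3, 5}, {1, 2, 3, 4}, {1, 2, 4, 5}, {1, 3, 4, 5}, S }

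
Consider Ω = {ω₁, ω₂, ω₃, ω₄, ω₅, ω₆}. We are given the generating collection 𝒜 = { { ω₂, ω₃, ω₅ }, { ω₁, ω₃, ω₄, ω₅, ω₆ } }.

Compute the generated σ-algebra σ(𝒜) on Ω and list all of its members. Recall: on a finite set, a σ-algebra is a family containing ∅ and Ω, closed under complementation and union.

Begin from { {}, { ω₂, ω₃, ω₅ }, { ω₁, ω₃, ω₄, ω₅, ω₆ }, Ω } (that is, 𝒜 plus ∅ and Ω).
Round 1 (2 new):
  { ω₂ }  = ᶜ of { ω₁, ω₃, ω₄, ω₅, ω₆ }
  { ω₁, ω₄, ω₆ }  = ᶜ of { ω₂, ω₃, ω₅ }
  [6 total]
Round 2. New:
  { ω₁, ω₂, ω₄, ω₆ }  = { ω₂ } ∪ { ω₁, ω₄, ω₆ }
  [7 total]
Round 3: 1 new —
  { ω₃, ω₅ }  = ᶜ of { ω₁, ω₂, ω₄, ω₆ }
  [8 total]
After Round 4 the family is unchanged; done.

|σ(𝒜)| = 8.  σ(𝒜) = { {}, { ω₂ }, { ω₃, ω₅ }, { ω₁, ω₄, ω₆ }, { ω₂, ω₃, ω₅ }, { ω₁, ω₂, ω₄, ω₆ }, { ω₁, ω₃, ω₄, ω₅, ω₆ }, Ω }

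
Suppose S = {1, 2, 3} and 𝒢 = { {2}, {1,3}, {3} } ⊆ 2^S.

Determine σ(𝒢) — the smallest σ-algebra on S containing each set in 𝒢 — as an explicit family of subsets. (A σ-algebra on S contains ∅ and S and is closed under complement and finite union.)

|σ(𝒢)| = 8.  σ(𝒢) = { ∅, {1}, {2}, {3}, {1,2}, {1,3}, {2,3}, S }

Trace:
Seed the family with 𝒢 together with ∅ and S: { ∅, {2}, {3}, {1,3}, S }.
Pass 1 (2 new):
  {1,2}  = {3}ᶜ
  {2,3}  = {3} ∪ {2}
  |family| = 7
Pass 2 adds 1:
  {1}  = {2,3}ᶜ
  |family| = 8
Pass 3: already closed under ᶜ and ∪.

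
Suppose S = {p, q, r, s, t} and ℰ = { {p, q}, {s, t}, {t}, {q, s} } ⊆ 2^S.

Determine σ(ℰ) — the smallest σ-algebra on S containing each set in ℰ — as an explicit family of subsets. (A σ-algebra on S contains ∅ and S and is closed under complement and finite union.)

Initial family (6 sets): { {}, {t}, {p, q}, {q, s}, {s, t}, S }.
Round 1 (8 new):
  {p, q, r}  = {s, t}ᶜ
  {p, q, s}  = {p, q} ∪ {q, s}
  {p, q, t}  = {p, q} ∪ {t}
  {p, r, t}  = {q, s}ᶜ
  {q, s, t}  = {s, t} ∪ {q, s}
  {r, s, t}  = {p, q}ᶜ
  {p, q, r, s}  = {t}ᶜ
  {p, q, s, t}  = {s, t} ∪ {p, q}
  [14 total]
Round 2 (7 new):
  {r}  = {p, q, s, t}ᶜ
  {p, r}  = {q, s, t}ᶜ
  {r, s}  = {p, q, t}ᶜ
  {r, t}  = {p, q, s}ᶜ
  {p, q, r, t}  = {p, q, r} ∪ {p, r, t}
  {p, r, s, t}  = {r, s, t} ∪ {p, r, t}
  {q, r, s, t}  = {r, s, t} ∪ {q, s}
  [21 total]
Round 3. New:
  {p}  = {q, r, s, t}ᶜ
  {q}  = {p, r, s, t}ᶜ
  {s}  = {p, q, r, t}ᶜ
  {p, r, s}  = {r, s} ∪ {p, r}
  {q, r, s}  = {r, s} ∪ {q, s}
  [26 total]
Round 4: +6 →
  {p, s}  = {s} ∪ {p}
  {p, t}  = {q, r, s}ᶜ
  {q, r}  = {q} ∪ {r}
  {q, t}  = {p, r, s}ᶜ
  {p, s, t}  = {s, t} ∪ {p}
  {q, r, t}  = {q} ∪ {r, t}
  [32 total]
After Round 5 the family is unchanged; done.

Therefore σ(ℰ) = { {}, {p}, {q}, {r}, {s}, {t}, {p, q}, {p, r}, {p, s}, {p, t}, {q, r}, {q, s}, {q, t}, {r, s}, {r, t}, {s, t}, {p, q, r}, {p, q, s}, {p, q, t}, {p, r, s}, {p, r, t}, {p, s, t}, {q, r, s}, {q, r, t}, {q, s, t}, {r, s, t}, {p, q, r, s}, {p, q, r, t}, {p, q, s, t}, {p, r, s, t}, {q, r, s, t}, S } (|σ(ℰ)| = 32).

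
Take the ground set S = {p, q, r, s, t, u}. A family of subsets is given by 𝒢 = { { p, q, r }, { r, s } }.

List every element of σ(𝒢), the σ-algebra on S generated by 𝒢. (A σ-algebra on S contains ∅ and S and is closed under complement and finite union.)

Seed the family with 𝒢 together with ∅ and S: { {  }, { r, s }, { p, q, r }, S }.
Iteration 1: +3 →
  { s, t, u }  = { p, q, r }ᶜ
  { p, q, r, s }  = { r, s } ∪ { p, q, r }
  { p, q, t, u }  = { r, s }ᶜ
  |family| = 7
Iteration 2: 4 new —
  { t, u }  = { p, q, r, s }ᶜ
  { r, s, t, u }  = { r, s } ∪ { s, t, u }
  { p, q, r, t, u }  = { p, q, r } ∪ { p, q, t, u }
  { p, q, s, t, u }  = { s, t, u } ∪ { p, q, t, u }
  |family| = 11
Iteration 3: 3 new —
  { r }  = { p, q, s, t, u }ᶜ
  { s }  = { p, q, r, t, u }ᶜ
  { p, q }  = { r, s, t, u }ᶜ
  |family| = 14
Iteration 4: 2 new —
  { p, q, s }  = { p, q } ∪ { s }
  { r, t, u }  = { r } ∪ { t, u }
  |family| = 16
Iteration 5: no new sets; the family is a σ-algebra.

Hence σ(𝒢) has 16 members: { {  }, { r }, { s }, { p, q }, { r, s }, { t, u }, { p, q, r }, { p, q, s }, { r, t, u }, { s, t, u }, { p, q, r, s }, { p, q, t, u }, { r, s, t, u }, { p, q, r, t, u }, { p, q, s, t, u }, S }.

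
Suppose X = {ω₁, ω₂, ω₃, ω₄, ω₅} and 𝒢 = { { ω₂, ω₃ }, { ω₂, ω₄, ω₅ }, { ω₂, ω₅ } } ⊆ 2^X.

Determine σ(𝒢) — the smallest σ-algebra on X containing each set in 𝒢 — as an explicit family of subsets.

Seed the family with 𝒢 together with ∅ and X: { {}, { ω₂, ω₃ }, { ω₂, ω₅ }, { ω₂, ω₄, ω₅ }, X }.
Iteration 1: 5 new —
  { ω₁, ω₃ }  = ᶜ of { ω₂, ω₄, ω₅ }
  { ω₁, ω₃, ω₄ }  = ᶜ of { ω₂, ω₅ }
  { ω₁, ω₄, ω₅ }  = ᶜ of { ω₂, ω₃ }
  { ω₂, ω₃, ω₅ }  = { ω₂, ω₅ } ∪ { ω₂, ω₃ }
  { ω₂, ω₃, ω₄, ω₅ }  = { ω₂, ω₃ } ∪ { ω₂, ω₄, ω₅ }
  |family| = 10
Iteration 2: 7 new —
  { ω₁ }  = ᶜ of { ω₂, ω₃, ω₄, ω₅ }
  { ω₁, ω₄ }  = ᶜ of { ω₂, ω₃, ω₅ }
  { ω₁, ω₂, ω₃ }  = { ω₂, ω₃ } ∪ { ω₁, ω₃ }
  { ω₁, ω₂, ω₃, ω₄ }  = { ω₁, ω₃, ω₄ } ∪ { ω₂, ω₃ }
  { ω₁, ω₂, ω₃, ω₅ }  = { ω₂, ω₅ } ∪ { ω₁, ω₃ }
  { ω₁, ω₂, ω₄, ω₅ }  = { ω₁, ω₄, ω₅ } ∪ { ω₂, ω₅ }
  { ω₁, ω₃, ω₄, ω₅ }  = { ω₁, ω₄, ω₅ } ∪ { ω₁, ω₃, ω₄ }
  |family| = 17
Iteration 3: 6 new —
  { ω₂ }  = ᶜ of { ω₁, ω₃, ω₄, ω₅ }
  { ω₃ }  = ᶜ of { ω₁, ω₂, ω₄, ω₅ }
  { ω₄ }  = ᶜ of { ω₁, ω₂, ω₃, ω₅ }
  { ω₅ }  = ᶜ of { ω₁, ω₂, ω₃, ω₄ }
  { ω₄, ω₅ }  = ᶜ of { ω₁, ω₂, ω₃ }
  { ω₁, ω₂, ω₅ }  = { ω₂, ω₅ } ∪ { ω₁ }
  |family| = 23
Iteration 4 (9 new):
  { ω₁, ω₂ }  = { ω₂ } ∪ { ω₁ }
  { ω₁, ω₅ }  = { ω₅ } ∪ { ω₁ }
  { ω₂, ω₄ }  = { ω₂ } ∪ { ω₄ }
  { ω₃, ω₄ }  = ᶜ of { ω₁, ω₂, ω₅ }
  { ω₃, ω₅ }  = { ω₅ } ∪ { ω₃ }
  { ω₁, ω₂, ω₄ }  = { ω₂ } ∪ { ω₁, ω₄ }
  { ω₁, ω₃, ω₅ }  = { ω₅ } ∪ { ω₁, ω₃ }
  { ω₂, ω₃, ω₄ }  = { ω₂, ω₃ } ∪ { ω₄ }
  { ω₃, ω₄, ω₅ }  = { ω₄, ω₅ } ∪ { ω₃ }
  |family| = 32
Iteration 5: no new sets; the family is a σ-algebra.

|σ(𝒢)| = 32.  σ(𝒢) = { {}, { ω₁ }, { ω₂ }, { ω₃ }, { ω₄ }, { ω₅ }, { ω₁, ω₂ }, { ω₁, ω₃ }, { ω₁, ω₄ }, { ω₁, ω₅ }, { ω₂, ω₃ }, { ω₂, ω₄ }, { ω₂, ω₅ }, { ω₃, ω₄ }, { ω₃, ω₅ }, { ω₄, ω₅ }, { ω₁, ω₂, ω₃ }, { ω₁, ω₂, ω₄ }, { ω₁, ω₂, ω₅ }, { ω₁, ω₃, ω₄ }, { ω₁, ω₃, ω₅ }, { ω₁, ω₄, ω₅ }, { ω₂, ω₃, ω₄ }, { ω₂, ω₃, ω₅ }, { ω₂, ω₄, ω₅ }, { ω₃, ω₄, ω₅ }, { ω₁, ω₂, ω₃, ω₄ }, { ω₁, ω₂, ω₃, ω₅ }, { ω₁, ω₂, ω₄, ω₅ }, { ω₁, ω₃, ω₄, ω₅ }, { ω₂, ω₃, ω₄, ω₅ }, X }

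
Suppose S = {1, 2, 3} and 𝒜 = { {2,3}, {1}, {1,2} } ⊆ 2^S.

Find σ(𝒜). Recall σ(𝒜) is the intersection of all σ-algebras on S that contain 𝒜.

σ(𝒜) (8 sets): { ∅, {1}, {2}, {3}, {1,2}, {1,3}, {2,3}, S }

Working:
Begin from { ∅, {1}, {1,2}, {2,3}, S } (that is, 𝒜 plus ∅ and S).
Round 1 (1 new):
  {3}  = complement {1,2}
  |family| = 6
Round 2: 1 new —
  {1,3}  = {3} ∪ {1}
  |family| = 7
Round 3 adds 1:
  {2}  = complement {1,3}
  |family| = 8
Round 4 adds nothing — fixpoint reached.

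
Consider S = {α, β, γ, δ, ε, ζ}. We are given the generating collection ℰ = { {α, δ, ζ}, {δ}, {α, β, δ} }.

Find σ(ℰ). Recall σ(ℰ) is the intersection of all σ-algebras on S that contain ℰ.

Seed the family with ℰ together with ∅ and S: { ∅, {δ}, {α, β, δ}, {α, δ, ζ}, S }.
Iteration 1: +4 →
  {β, γ, ε}  = S∖{α, δ, ζ}
  {γ, ε, ζ}  = S∖{α, β, δ}
  {α, β, δ, ζ}  = {α, δ, ζ} ∪ {α, β, δ}
  {α, β, γ, ε, ζ}  = S∖{δ}
  [9 total]
Iteration 2: 6 new —
  {γ, ε}  = S∖{α, β, δ, ζ}
  {β, γ, δ, ε}  = {β, γ, ε} ∪ {δ}
  {β, γ, ε, ζ}  = {β, γ, ε} ∪ {γ, ε, ζ}
  {γ, δ, ε, ζ}  = {γ, ε, ζ} ∪ {δ}
  {α, β, γ, δ, ε}  = {α, β, δ} ∪ {β, γ, ε}
  {α, γ, δ, ε, ζ}  = {α, δ, ζ} ∪ {γ, ε, ζ}
  [15 total]
Iteration 3: +7 →
  {β}  = S∖{α, γ, δ, ε, ζ}
  {ζ}  = S∖{α, β, γ, δ, ε}
  {α, β}  = S∖{γ, δ, ε, ζ}
  {α, δ}  = S∖{β, γ, ε, ζ}
  {α, ζ}  = S∖{β, γ, δ, ε}
  {γ, δ, ε}  = {δ} ∪ {γ, ε}
  {β, γ, δ, ε, ζ}  = {β, γ, ε} ∪ {γ, δ, ε, ζ}
  [22 total]
Iteration 4 (8 new):
  {α}  = S∖{β, γ, δ, ε, ζ}
  {β, δ}  = {β} ∪ {δ}
  {β, ζ}  = {β} ∪ {ζ}
  {δ, ζ}  = {ζ} ∪ {δ}
  {α, β, ζ}  = S∖{γ, δ, ε}
  {α, β, γ, ε}  = {γ, ε} ∪ {α, β}
  {α, γ, δ, ε}  = {γ, δ, ε} ∪ {α, δ}
  {α, γ, ε, ζ}  = {α, ζ} ∪ {γ, ε}
  [30 total]
Iteration 5: 2 new —
  {α, γ, ε}  = {α} ∪ {γ, ε}
  {β, δ, ζ}  = {β} ∪ {δ, ζ}
  [32 total]
Iteration 6: stable.

Therefore σ(ℰ) = { ∅, {α}, {β}, {δ}, {ζ}, {α, β}, {α, δ}, {α, ζ}, {β, δ}, {β, ζ}, {γ, ε}, {δ, ζ}, {α, β, δ}, {α, β, ζ}, {α, γ, ε}, {α, δ, ζ}, {β, γ, ε}, {β, δ, ζ}, {γ, δ, ε}, {γ, ε, ζ}, {α, β, γ, ε}, {α, β, δ, ζ}, {α, γ, δ, ε}, {α, γ, ε, ζ}, {β, γ, δ, ε}, {β, γ, ε, ζ}, {γ, δ, ε, ζ}, {α, β, γ, δ, ε}, {α, β, γ, ε, ζ}, {α, γ, δ, ε, ζ}, {β, γ, δ, ε, ζ}, S } (|σ(ℰ)| = 32).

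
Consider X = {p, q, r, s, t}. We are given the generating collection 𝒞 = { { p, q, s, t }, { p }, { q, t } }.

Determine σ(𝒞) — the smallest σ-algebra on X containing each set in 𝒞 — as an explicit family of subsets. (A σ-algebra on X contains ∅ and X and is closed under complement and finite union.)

Start: 𝒞 ∪ {∅, X} = { ∅, { p }, { q, t }, { p, q, s, t }, X }.
Round 1 (4 new):
  { r }  = X∖{ p, q, s, t }
  { p, q, t }  = { q, t } ∪ { p }
  { p, r, s }  = X∖{ q, t }
  { q, r, s, t }  = X∖{ p }
  — 9 sets.
Round 2: +4 →
  { p, r }  = { r } ∪ { p }
  { r, s }  = X∖{ p, q, t }
  { q, r, t }  = { q, t } ∪ { r }
  { p, q, r, t }  = { r } ∪ { p, q, t }
  — 13 sets.
Round 3 adds 3:
  { s }  = X∖{ p, q, r, t }
  { p, s }  = X∖{ q, r, t }
  { q, s, t }  = X∖{ p, r }
  — 16 sets.
Round 4: closed — nothing new.

Therefore σ(𝒞) = { ∅, { p }, { r }, { s }, { p, r }, { p, s }, { q, t }, { r, s }, { p, q, t }, { p, r, s }, { q, r, t }, { q, s, t }, { p, q, r, t }, { p, q, s, t }, { q, r, s, t }, X } (|σ(𝒞)| = 16).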